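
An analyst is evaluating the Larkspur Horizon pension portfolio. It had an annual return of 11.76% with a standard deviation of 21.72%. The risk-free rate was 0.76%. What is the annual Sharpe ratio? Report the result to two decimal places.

0.51

Sharpe = (Rp − Rf) / σp = (11.76% − 0.76%) / 21.72% = 11.00% / 21.72% = 0.5064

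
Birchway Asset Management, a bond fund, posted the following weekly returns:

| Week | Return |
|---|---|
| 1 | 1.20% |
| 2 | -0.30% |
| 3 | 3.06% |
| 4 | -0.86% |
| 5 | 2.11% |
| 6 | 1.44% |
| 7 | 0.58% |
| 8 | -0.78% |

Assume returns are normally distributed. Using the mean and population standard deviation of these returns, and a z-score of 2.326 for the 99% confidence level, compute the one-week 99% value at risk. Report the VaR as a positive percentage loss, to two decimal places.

2.26

r̄ = (1.2 − 0.3 + 3.06 − 0.86 + 2.11 + 1.44 + 0.58 − 0.78) / 8 = 0.8063%
Σ(r − r̄)² = (1.2 − 0.8063)² + (-0.3 − 0.8063)² + (3.06 − 0.8063)² + … = 13.9034
σ = √[13.9034 / 8] = 1.3183%
VaR = −(r̄ − z·σ) = −(0.8063 − 2.326 × 1.3183) = −(-2.2601) = 2.2601%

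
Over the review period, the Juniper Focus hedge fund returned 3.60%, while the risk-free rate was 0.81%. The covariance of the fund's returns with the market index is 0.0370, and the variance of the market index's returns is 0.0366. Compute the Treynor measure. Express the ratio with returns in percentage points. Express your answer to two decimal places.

β = Cov / Var = 0.0370 / 0.0366 = 1.0109
Treynor = (Rp − Rf) / β = (3.60% − 0.81%) / 1.0109 = 2.79 / 1.0109 = 2.7599

2.76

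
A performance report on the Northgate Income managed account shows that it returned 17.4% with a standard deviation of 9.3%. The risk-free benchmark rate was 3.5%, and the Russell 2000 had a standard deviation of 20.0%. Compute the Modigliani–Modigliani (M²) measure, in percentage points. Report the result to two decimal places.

Sharpe = (Rp − Rf) / σp = (17.4% − 3.5%) / 9.3% = 1.4946
M² = Rf + Sharpe × σm = 3.5% + 1.4946 × 20.0% = 33.3920%

33.39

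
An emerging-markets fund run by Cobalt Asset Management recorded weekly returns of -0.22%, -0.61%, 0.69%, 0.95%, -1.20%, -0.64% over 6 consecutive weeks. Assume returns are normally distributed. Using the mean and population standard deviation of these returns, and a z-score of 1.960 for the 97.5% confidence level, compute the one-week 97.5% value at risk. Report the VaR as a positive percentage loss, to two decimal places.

μ = (-0.22 − 0.61 + 0.69 + 0.95 − 1.2 − 0.64) / 6 = -1.030 / 6 = -0.1717%
Population σ = √[Σ(r − μ)² / 6] = √[3.4719 / 6] = √0.5787 = 0.7607%
VaR = −(μ − z·σ) = −(-0.1717 − 1.960 × 0.7607) = −(-1.6627) = 1.6627%

1.66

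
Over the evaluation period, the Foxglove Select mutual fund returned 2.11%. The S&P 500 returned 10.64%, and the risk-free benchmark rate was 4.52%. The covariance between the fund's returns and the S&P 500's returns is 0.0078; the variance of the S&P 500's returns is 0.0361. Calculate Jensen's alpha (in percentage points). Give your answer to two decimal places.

β = Cov / Var = 0.0078 / 0.0361 = 0.2161
E[R] = Rf + β(Rm − Rf) = 4.52% + 0.2161 × (10.64% − 4.52%) = 5.8425%
α = Rp − E[R] = 2.11% − 5.8425% = -3.7325

-3.73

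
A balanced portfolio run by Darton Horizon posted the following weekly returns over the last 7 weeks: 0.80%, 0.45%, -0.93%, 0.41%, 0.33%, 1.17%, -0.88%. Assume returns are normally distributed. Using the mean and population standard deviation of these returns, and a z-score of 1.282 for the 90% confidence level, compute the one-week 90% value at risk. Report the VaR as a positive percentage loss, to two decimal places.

0.76

Mean return μ = 1.350 / 7 = 0.1929%
Population σ = √[Σ(r − μ)² / 7] = √[3.8673 / 7] = √0.5525 = 0.7433%
VaR = −(μ − z·σ) = −(0.1929 − 1.282 × 0.7433) = −(-0.7600) = 0.7600%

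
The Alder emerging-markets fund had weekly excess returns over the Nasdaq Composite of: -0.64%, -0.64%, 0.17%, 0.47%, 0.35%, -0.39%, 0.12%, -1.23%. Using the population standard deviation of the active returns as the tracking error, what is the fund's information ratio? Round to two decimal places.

Mean return r̄ = -1.790 / 8 = -0.2238%
Population std dev = √[2.4704 / 8] = 0.5557%
IR = r̄ / tracking error = -0.2238 / 0.5557 = -0.4027

-0.40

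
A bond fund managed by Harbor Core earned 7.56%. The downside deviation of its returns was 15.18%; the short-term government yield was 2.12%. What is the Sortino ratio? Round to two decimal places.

Sortino = (Rp − Rf) / σd = (7.56% − 2.12%) / 15.18% = 5.44% / 15.18% = 0.3584

0.36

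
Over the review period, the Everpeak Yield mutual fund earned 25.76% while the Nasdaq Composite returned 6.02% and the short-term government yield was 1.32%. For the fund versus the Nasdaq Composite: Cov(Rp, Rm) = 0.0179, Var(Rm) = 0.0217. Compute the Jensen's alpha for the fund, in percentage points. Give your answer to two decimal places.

β = Cov / Var = 0.0179 / 0.0217 = 0.8249
E[R] = Rf + β(Rm − Rf) = 1.32% + 0.8249 × (6.02% − 1.32%) = 5.1970%
α = Rp − E[R] = 25.76% − 5.1970% = 20.5630

20.56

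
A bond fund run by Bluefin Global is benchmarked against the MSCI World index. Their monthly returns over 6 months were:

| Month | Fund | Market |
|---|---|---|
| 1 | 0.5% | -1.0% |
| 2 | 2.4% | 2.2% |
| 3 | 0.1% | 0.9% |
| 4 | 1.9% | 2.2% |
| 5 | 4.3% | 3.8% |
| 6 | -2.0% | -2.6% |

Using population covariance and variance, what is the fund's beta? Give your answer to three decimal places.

0.868

r̄p = 1.2000%,  r̄m = 0.9167%
Cov = Σ(rp − r̄p)(rm − r̄m) / 6 = 3.9983
Var(rm) = Σ(rm − r̄m)² / 6 = 4.6081
β = Cov / Var = 3.9983 / 4.6081 = 0.8677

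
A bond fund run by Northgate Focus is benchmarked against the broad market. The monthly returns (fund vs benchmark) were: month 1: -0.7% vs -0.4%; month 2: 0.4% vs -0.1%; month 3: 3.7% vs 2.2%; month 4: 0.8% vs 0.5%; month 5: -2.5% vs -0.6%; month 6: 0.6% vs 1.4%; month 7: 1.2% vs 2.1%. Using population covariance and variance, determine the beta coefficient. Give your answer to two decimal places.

1.34

r̄p = 0.5000%,  r̄m = 0.7286%
Cov = Σ(rp − r̄p)(rm − r̄m) / 7 = 1.5843
Var(rm) = Σ(rm − r̄m)² / 7 = 1.1820
β = Cov / Var = 1.5843 / 1.1820 = 1.3404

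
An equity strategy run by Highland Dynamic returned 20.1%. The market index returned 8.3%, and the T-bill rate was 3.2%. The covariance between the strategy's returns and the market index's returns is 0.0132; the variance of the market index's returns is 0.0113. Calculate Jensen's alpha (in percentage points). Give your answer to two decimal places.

β = Cov / Var = 0.0132 / 0.0113 = 1.1681
E[R] = Rf + β(Rm − Rf) = 3.2% + 1.1681 × (8.3% − 3.2%) = 9.1573%
α = Rp − E[R] = 20.1% − 9.1573% = 10.9427

10.94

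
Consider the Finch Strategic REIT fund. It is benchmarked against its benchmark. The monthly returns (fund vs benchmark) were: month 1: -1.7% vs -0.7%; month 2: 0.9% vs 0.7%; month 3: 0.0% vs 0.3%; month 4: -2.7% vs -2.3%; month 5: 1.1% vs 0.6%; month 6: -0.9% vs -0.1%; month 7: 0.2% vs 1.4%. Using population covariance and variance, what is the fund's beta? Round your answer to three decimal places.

r̄p = -0.4429%,  r̄m = -0.0143%
Cov = Σ(rp − r̄p)(rm − r̄m) / 7 = 1.2880
Var(rm) = Σ(rm − r̄m)² / 7 = 1.2412
β = Cov / Var = 1.2880 / 1.2412 = 1.0377

1.038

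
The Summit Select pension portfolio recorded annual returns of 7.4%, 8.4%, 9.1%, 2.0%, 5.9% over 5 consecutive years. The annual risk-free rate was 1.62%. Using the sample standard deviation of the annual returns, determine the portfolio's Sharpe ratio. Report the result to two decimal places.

r̄ = (7.4 + 8.4 + 9.1 + 2 + 5.9) / 5 = 6.5600%
Σ(r − r̄)² = 31.7720; sample σ = √(31.7720/4) = 2.8183%
Sharpe = (r̄ − rf) / σ = (6.5600 − 1.62) / 2.8183 = 4.9400 / 2.8183 = 1.7528

1.75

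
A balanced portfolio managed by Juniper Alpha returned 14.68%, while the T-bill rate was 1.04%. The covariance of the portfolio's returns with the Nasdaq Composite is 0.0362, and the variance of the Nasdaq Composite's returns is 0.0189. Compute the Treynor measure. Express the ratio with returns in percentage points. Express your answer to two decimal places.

β = Cov / Var = 0.0362 / 0.0189 = 1.9153
Treynor = (Rp − Rf) / β = (14.68% − 1.04%) / 1.9153 = 13.64 / 1.9153 = 7.1216

7.12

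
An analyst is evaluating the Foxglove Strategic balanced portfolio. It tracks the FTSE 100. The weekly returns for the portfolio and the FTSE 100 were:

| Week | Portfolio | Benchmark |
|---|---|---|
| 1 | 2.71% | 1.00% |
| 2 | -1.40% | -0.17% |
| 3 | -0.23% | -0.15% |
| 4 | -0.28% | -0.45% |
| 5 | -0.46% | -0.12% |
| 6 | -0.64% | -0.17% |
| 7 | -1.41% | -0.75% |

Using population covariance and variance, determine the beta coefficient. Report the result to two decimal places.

r̄p = -0.2443%,  r̄m = -0.1157%
Cov = Σ(rp − r̄p)(rm − r̄m) / 7 = 0.5903
Var(rm) = Σ(rm − r̄m)² / 7 = 0.2523
β = Cov / Var = 0.5903 / 0.2523 = 2.3397

2.34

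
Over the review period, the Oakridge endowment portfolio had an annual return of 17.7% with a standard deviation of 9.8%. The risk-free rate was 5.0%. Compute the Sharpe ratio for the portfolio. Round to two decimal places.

1.30

Sharpe = (Rp − Rf) / σp = (17.7% − 5.0%) / 9.8% = 12.70% / 9.8% = 1.2959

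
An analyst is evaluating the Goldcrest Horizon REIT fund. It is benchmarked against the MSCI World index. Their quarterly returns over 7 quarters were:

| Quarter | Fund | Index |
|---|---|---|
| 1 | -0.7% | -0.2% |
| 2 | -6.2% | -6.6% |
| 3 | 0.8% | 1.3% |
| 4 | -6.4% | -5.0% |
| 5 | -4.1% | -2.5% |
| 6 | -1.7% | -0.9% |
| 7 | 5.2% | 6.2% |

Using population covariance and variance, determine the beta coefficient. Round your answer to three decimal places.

r̄p = -1.8714%,  r̄m = -1.1000%
Cov = Σ(rp − r̄p)(rm − r̄m) / 7 = 14.8157
Var(rm) = Σ(rm − r̄m)² / 7 = 15.3314
β = Cov / Var = 14.8157 / 15.3314 = 0.9664

0.966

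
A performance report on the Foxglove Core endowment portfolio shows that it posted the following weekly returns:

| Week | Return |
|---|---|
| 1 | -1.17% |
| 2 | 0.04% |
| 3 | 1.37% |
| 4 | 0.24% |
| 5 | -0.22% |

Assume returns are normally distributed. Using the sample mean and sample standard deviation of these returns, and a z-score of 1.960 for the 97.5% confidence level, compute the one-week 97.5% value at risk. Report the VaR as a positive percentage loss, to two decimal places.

1.74

r̄ = (-1.17 + 0.04 + 1.37 + 0.24 − 0.22) / 5 = 0.0520%
Σ(r − r̄)² = (-1.17 − 0.0520)² + (0.04 − 0.0520)² + … = 3.3399
sample σ = √(3.3399 / 4) = √0.8350 = 0.9138%
VaR = −(r̄ − z·σ) = −(0.0520 − 1.960 × 0.9138) = −(-1.7390) = 1.7390%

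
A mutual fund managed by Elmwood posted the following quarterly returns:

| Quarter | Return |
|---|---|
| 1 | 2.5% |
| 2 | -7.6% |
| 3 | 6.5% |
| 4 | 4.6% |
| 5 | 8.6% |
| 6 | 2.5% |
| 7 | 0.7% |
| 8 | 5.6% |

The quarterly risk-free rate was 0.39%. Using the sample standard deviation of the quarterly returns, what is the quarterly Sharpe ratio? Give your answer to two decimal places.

μ = (2.5 − 7.6 + 6.5 + 4.6 + 8.6 + 2.5 + 0.7 + 5.6) / 8 = 23.40 / 8 = 2.9250%
Sample std dev = √[171.0350 / 7] = 4.9430%
Sharpe = (μ − rf) / σ = (2.9250 − 0.39) / 4.9430 = 2.5350 / 4.9430 = 0.5128

0.51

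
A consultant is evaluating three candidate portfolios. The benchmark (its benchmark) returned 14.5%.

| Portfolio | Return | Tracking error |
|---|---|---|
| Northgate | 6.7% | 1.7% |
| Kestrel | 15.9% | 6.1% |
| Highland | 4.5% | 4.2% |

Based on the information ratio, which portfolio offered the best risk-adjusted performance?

Northgate: IR = (6.7% − 14.5%) / 1.7% = -4.588
Kestrel: IR = (15.9% − 14.5%) / 6.1% = 0.230
Highland: IR = (4.5% − 14.5%) / 4.2% = -2.381
Highest: Kestrel (0.230).

Kestrel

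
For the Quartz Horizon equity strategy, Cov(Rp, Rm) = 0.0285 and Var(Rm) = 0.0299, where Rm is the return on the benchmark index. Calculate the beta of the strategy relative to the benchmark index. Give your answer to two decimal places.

0.95

β = Cov(Rp, Rm) / Var(Rm) = 0.0285 / 0.0299 = 0.9532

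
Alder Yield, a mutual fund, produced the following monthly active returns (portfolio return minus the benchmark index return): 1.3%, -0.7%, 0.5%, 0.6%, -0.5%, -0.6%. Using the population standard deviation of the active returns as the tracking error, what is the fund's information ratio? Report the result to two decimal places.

r̄ = (1.3 − 0.7 + 0.5 + 0.6 − 0.5 − 0.6) / 6 = 0.60 / 6 = 0.1000%
Σ(r − r̄)² = (1.3 − 0.1000)² + (-0.7 − 0.1000)² + … = 3.3400
population σ = √(3.3400 / 6) = √0.5567 = 0.7461%
IR = r̄ / tracking error = 0.1000 / 0.7461 = 0.1340

0.13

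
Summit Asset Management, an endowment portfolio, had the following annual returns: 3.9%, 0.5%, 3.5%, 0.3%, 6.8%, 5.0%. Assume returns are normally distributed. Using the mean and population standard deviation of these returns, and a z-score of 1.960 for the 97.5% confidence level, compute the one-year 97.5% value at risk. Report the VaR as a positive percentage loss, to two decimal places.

Mean return r̄ = 20.00 / 6 = 3.3333%
Σ(r − r̄)² = (3.9 − 3.3333)² + (0.5 − 3.3333)² + … = 32.3733
σ = √[32.3733 / 6] = 2.3228%
VaR = −(r̄ − z·σ) = −(3.3333 − 1.960 × 2.3228) = −(-1.2194) = 1.2194%

1.22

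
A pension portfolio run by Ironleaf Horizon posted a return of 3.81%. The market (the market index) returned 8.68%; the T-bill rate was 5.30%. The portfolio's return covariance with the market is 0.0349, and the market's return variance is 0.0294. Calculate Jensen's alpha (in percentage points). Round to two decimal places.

-5.50

β = Cov / Var = 0.0349 / 0.0294 = 1.1871
E[R] = Rf + β(Rm − Rf) = 5.30% + 1.1871 × (8.68% − 5.30%) = 9.3124%
α = Rp − E[R] = 3.81% − 9.3124% = -5.5024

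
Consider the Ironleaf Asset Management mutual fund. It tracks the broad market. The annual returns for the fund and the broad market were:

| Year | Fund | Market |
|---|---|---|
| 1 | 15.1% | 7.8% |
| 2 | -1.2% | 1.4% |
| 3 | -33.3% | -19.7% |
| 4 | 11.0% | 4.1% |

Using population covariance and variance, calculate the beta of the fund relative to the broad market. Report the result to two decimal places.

r̄p = -2.1000%,  r̄m = -1.6000%
Cov = Σ(rp − r̄p)(rm − r̄m) / 4 = 200.9425
Var(rm) = Σ(rm − r̄m)² / 4 = 114.3650
β = Cov / Var = 200.9425 / 114.3650 = 1.7570

1.76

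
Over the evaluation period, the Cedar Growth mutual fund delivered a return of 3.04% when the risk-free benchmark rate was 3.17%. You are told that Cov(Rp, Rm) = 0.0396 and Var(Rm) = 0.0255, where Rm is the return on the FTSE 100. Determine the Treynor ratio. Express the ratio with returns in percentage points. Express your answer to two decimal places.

β = Cov / Var = 0.0396 / 0.0255 = 1.5529
Treynor = (Rp − Rf) / β = (3.04% − 3.17%) / 1.5529 = -0.13 / 1.5529 = -0.0837

-0.08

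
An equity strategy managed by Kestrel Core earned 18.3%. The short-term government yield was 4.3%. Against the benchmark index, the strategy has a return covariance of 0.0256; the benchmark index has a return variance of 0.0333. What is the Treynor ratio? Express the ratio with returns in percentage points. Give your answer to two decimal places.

β = Cov / Var = 0.0256 / 0.0333 = 0.7688
Treynor = (Rp − Rf) / β = (18.3% − 4.3%) / 0.7688 = 14.00 / 0.7688 = 18.2102

18.21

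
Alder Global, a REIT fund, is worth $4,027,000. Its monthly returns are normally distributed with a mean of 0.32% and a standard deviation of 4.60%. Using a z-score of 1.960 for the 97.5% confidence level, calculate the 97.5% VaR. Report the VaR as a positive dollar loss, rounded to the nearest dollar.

Return at the 97.5% tail: μ − z·σ = 0.32% − 1.960 × 4.60% = 0.32 − 9.0160 = -8.6960%
VaR = −(-8.6960%) × $4,027,000 = 8.6960% × $4,027,000 = $350,188

$350,188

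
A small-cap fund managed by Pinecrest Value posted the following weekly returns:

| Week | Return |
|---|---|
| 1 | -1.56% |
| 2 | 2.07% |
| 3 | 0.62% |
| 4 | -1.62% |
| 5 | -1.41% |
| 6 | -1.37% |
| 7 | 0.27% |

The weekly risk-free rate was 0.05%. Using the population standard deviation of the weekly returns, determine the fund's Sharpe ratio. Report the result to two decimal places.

-0.36

μ = (-1.56 + 2.07 + 0.62 − 1.62 − 1.41 − 1.37 + 0.27) / 7 = -3.000 / 7 = -0.4286%
Population std dev = √[12.3795 / 7] = 1.3298%
Sharpe = (μ − rf) / σ = (-0.4286 − 0.05) / 1.3298 = -0.4786 / 1.3298 = -0.3599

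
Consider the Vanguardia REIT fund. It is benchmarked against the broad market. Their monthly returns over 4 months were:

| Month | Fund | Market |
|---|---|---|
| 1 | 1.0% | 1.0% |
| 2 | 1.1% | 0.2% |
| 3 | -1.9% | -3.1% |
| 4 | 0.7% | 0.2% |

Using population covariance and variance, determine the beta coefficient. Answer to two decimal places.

0.77

r̄p = 0.2250%,  r̄m = -0.4250%
Cov = Σ(rp − r̄p)(rm − r̄m) / 4 = 1.9081
Var(rm) = Σ(rm − r̄m)² / 4 = 2.4919
β = Cov / Var = 1.9081 / 2.4919 = 0.7657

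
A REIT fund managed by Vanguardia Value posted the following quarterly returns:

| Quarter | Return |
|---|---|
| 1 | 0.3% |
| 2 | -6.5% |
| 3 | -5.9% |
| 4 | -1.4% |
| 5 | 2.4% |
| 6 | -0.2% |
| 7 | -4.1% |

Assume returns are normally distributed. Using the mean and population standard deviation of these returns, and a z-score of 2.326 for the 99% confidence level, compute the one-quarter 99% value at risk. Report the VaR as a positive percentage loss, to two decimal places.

μ = (0.3 − 6.5 − 5.9 − 1.4 + 2.4 − 0.2 − 4.1) / 7 = -2.2000%
Σ(r − μ)² = 67.8400; population σ = √(67.8400/7) = 3.1131%
VaR = −(μ − z·σ) = −(-2.2000 − 2.326 × 3.1131) = −(-9.4411) = 9.4411%

9.44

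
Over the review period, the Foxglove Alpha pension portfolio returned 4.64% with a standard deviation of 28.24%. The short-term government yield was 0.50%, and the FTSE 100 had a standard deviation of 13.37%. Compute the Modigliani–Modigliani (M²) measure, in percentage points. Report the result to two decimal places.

Sharpe = (Rp − Rf) / σp = (4.64% − 0.50%) / 28.24% = 0.1466
M² = Rf + Sharpe × σm = 0.50% + 0.1466 × 13.37% = 2.4600%

2.46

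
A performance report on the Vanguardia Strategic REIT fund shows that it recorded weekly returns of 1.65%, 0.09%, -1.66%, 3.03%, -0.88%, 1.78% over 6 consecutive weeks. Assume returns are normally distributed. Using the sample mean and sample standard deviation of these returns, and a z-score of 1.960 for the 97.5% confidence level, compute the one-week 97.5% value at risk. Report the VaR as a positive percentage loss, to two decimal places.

2.83

μ = (1.65 + 0.09 − 1.66 + 3.03 − 0.88 + 1.78) / 6 = 4.010 / 6 = 0.6683%
Σ(r − μ)² = (1.65 − 0.6683)² + (0.09 − 0.6683)² + (-1.66 − 0.6683)² + … = 15.9299
sample σ = √(15.9299 / 5) = √3.1860 = 1.7849%
VaR = −(μ − z·σ) = −(0.6683 − 1.960 × 1.7849) = −(-2.8301) = 2.8301%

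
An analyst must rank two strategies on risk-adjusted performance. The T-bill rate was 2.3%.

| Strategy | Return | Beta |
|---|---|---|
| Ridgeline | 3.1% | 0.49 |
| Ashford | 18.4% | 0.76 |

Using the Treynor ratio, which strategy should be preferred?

Ashford

Ridgeline: Treynor = (3.1% − 2.3%) / 0.49 = 1.633
Ashford: Treynor = (18.4% − 2.3%) / 0.76 = 21.184
Highest: Ashford (21.184).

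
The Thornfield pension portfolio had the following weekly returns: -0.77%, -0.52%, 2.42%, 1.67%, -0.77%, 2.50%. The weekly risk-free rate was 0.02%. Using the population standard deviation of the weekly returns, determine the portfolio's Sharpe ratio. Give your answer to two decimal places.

0.50

Mean return r̄ = 4.530 / 6 = 0.7550%
Population σ = √[Σ(r − r̄)² / 6] = √[12.9314 / 6] = √2.1552 = 1.4681%
Sharpe = (r̄ − rf) / σ = (0.7550 − 0.02) / 1.4681 = 0.7350 / 1.4681 = 0.5006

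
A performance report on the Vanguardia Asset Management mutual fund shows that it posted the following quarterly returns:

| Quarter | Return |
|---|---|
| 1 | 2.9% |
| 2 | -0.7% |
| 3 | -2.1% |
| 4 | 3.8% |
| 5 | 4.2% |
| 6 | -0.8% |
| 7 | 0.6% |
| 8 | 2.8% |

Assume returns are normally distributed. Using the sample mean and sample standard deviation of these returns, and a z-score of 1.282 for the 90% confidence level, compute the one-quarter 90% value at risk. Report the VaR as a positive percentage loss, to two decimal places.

1.72

μ = (2.9 − 0.7 − 2.1 + 3.8 + 4.2 − 0.8 + 0.6 + 2.8) / 8 = 10.70 / 8 = 1.3375%
Sample σ = √[Σ(r − μ)² / 7] = √[39.9188 / 7] = √5.7027 = 2.3880%
VaR = −(μ − z·σ) = −(1.3375 − 1.282 × 2.3880) = −(-1.7239) = 1.7239%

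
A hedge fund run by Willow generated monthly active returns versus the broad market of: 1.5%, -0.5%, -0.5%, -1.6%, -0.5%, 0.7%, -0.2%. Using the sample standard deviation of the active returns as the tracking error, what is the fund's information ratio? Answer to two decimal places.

μ = (1.5 − 0.5 − 0.5 − 1.6 − 0.5 + 0.7 − 0.2) / 7 = -0.1571%
Σ(r − μ)² = (1.5 − (-0.1571))² + (-0.5 − (-0.1571))² + … = 5.9171
σ = √[5.9171 / 6] = 0.9931%
IR = μ / tracking error = -0.1571 / 0.9931 = -0.1582

-0.16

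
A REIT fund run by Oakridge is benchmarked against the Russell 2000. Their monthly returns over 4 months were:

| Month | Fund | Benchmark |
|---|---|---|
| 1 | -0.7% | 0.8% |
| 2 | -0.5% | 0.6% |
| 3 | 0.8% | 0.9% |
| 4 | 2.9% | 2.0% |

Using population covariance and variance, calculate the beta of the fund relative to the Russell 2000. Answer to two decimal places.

2.50

r̄p = 0.6250%,  r̄m = 1.0750%
Cov = Σ(rp − r̄p)(rm − r̄m) / 4 = 0.7431
Var(rm) = Σ(rm − r̄m)² / 4 = 0.2969
β = Cov / Var = 0.7431 / 0.2969 = 2.5029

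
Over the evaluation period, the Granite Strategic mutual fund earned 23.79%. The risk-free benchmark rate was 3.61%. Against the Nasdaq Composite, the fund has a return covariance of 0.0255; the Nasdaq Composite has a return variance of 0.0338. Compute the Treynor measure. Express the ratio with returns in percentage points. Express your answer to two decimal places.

β = Cov / Var = 0.0255 / 0.0338 = 0.7544
Treynor = (Rp − Rf) / β = (23.79% − 3.61%) / 0.7544 = 20.18 / 0.7544 = 26.7497

26.75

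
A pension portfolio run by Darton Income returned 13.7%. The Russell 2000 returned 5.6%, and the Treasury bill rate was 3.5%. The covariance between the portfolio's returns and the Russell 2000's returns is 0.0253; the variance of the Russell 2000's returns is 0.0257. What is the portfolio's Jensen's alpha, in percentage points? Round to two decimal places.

8.13

β = Cov / Var = 0.0253 / 0.0257 = 0.9844
E[R] = Rf + β(Rm − Rf) = 3.5% + 0.9844 × (5.6% − 3.5%) = 5.5672%
α = Rp − E[R] = 13.7% − 5.5672% = 8.1328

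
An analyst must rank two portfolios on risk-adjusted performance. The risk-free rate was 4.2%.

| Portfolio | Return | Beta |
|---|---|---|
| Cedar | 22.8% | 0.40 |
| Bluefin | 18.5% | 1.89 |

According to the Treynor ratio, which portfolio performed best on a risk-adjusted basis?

Cedar: Treynor = (22.8% − 4.2%) / 0.40 = 46.500
Bluefin: Treynor = (18.5% − 4.2%) / 1.89 = 7.566
Highest: Cedar (46.500).

Cedar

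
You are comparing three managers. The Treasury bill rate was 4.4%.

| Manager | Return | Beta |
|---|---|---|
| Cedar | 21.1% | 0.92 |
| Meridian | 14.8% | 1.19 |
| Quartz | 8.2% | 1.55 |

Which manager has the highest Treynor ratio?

Cedar: Treynor = (21.1% − 4.4%) / 0.92 = 18.152
Meridian: Treynor = (14.8% − 4.4%) / 1.19 = 8.739
Quartz: Treynor = (8.2% − 4.4%) / 1.55 = 2.452
Highest: Cedar (18.152).

Cedar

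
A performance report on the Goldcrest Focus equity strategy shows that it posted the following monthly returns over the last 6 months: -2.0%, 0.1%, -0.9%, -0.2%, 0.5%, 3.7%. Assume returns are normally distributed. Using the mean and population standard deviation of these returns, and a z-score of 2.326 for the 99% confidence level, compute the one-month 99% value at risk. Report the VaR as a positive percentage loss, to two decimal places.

3.89

r̄ = (-2 + 0.1 − 0.9 − 0.2 + 0.5 + 3.7) / 6 = 1.20 / 6 = 0.2000%
Population std dev = √[18.5600 / 6] = 1.7588%
VaR = −(r̄ − z·σ) = −(0.2000 − 2.326 × 1.7588) = −(-3.8910) = 3.8910%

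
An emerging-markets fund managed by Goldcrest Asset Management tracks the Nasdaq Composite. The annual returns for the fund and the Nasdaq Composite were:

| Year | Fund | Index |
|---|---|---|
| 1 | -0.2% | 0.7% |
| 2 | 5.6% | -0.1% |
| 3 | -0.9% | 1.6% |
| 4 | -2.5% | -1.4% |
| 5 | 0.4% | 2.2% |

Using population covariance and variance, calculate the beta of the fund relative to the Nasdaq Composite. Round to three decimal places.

r̄p = 0.4800%,  r̄m = 0.6000%
Cov = Σ(rp − r̄p)(rm − r̄m) / 5 = 0.1600
Var(rm) = Σ(rm − r̄m)² / 5 = 1.6120
β = Cov / Var = 0.1600 / 1.6120 = 0.0993

0.099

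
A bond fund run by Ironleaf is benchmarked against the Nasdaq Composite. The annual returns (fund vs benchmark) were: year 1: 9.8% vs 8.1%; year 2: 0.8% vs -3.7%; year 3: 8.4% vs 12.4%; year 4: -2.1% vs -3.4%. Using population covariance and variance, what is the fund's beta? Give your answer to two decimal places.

0.66

r̄p = 4.2250%,  r̄m = 3.3500%
Cov = Σ(rp − r̄p)(rm − r̄m) / 4 = 32.7763
Var(rm) = Σ(rm − r̄m)² / 4 = 49.9325
β = Cov / Var = 32.7763 / 49.9325 = 0.6564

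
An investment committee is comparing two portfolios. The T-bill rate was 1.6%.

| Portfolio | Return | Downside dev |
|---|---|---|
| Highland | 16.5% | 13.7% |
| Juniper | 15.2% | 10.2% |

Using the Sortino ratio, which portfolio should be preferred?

Highland: Sortino ratio = (16.5% − 1.6%) / 13.7% = 1.088
Juniper: Sortino ratio = (15.2% − 1.6%) / 10.2% = 1.333
Highest: Juniper (1.333).

Juniper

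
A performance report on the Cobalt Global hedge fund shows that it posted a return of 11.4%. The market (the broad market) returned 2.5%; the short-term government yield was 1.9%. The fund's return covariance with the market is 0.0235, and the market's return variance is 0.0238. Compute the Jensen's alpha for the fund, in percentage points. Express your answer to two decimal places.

8.91

β = Cov / Var = 0.0235 / 0.0238 = 0.9874
E[R] = Rf + β(Rm − Rf) = 1.9% + 0.9874 × (2.5% − 1.9%) = 2.4924%
α = Rp − E[R] = 11.4% − 2.4924% = 8.9076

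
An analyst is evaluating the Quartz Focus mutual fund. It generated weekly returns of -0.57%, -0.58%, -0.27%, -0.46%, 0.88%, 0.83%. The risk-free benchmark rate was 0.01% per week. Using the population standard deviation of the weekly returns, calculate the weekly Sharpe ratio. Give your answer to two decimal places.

-0.06

Mean return r̄ = -0.170 / 6 = -0.0283%
Σ(r − r̄)² = (-0.57 − (-0.0283))² + (-0.58 − (-0.0283))² + … = 2.4043
population σ = √(2.4043 / 6) = √0.4007 = 0.6330%
Sharpe = (r̄ − rf) / σ = (-0.0283 − 0.01) / 0.6330 = -0.0383 / 0.6330 = -0.0605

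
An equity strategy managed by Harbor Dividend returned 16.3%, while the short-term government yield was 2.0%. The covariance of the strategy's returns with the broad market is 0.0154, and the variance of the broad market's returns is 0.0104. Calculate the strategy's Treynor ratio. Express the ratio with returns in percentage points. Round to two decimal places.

9.66

β = Cov / Var = 0.0154 / 0.0104 = 1.4808
Treynor = (Rp − Rf) / β = (16.3% − 2.0%) / 1.4808 = 14.30 / 1.4808 = 9.6569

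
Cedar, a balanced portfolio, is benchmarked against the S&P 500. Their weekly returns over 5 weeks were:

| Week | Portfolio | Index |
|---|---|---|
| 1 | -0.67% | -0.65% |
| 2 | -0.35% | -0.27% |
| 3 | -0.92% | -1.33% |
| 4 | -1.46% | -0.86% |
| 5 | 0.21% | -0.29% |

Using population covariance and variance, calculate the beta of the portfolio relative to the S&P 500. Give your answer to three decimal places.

r̄p = -0.6380%,  r̄m = -0.6800%
Cov = Σ(rp − r̄p)(rm − r̄m) / 5 = 0.1558
Var(rm) = Σ(rm − r̄m)² / 5 = 0.1552
β = Cov / Var = 0.1558 / 0.1552 = 1.0039

1.004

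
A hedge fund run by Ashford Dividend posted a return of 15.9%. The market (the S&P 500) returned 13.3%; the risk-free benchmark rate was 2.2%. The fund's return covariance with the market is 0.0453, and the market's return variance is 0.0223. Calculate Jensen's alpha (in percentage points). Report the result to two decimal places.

β = Cov / Var = 0.0453 / 0.0223 = 2.0314
E[R] = Rf + β(Rm − Rf) = 2.2% + 2.0314 × (13.3% − 2.2%) = 24.7485%
α = Rp − E[R] = 15.9% − 24.7485% = -8.8485

-8.85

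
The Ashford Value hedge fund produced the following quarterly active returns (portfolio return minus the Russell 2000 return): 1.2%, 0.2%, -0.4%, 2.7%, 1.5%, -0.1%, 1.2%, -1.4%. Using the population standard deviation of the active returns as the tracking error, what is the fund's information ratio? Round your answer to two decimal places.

μ = (1.2 + 0.2 − 0.4 + 2.7 + 1.5 − 0.1 + 1.2 − 1.4) / 8 = 0.6125%
Population std dev = √[11.5888 / 8] = 1.2036%
IR = μ / tracking error = 0.6125 / 1.2036 = 0.5089

0.51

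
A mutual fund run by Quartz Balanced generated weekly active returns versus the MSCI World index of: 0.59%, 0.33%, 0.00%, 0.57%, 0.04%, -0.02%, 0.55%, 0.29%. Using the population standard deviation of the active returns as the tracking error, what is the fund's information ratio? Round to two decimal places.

μ = (0.59 + 0.33 + 0 + 0.57 + 0.04 − 0.02 + 0.55 + 0.29) / 8 = 0.2938%
Σ(r − μ)² = (0.59 − 0.2938)² + (0.33 − 0.2938)² + … = 0.4802
σ = √[0.4802 / 8] = 0.2450%
IR = μ / tracking error = 0.2938 / 0.2450 = 1.1992

1.20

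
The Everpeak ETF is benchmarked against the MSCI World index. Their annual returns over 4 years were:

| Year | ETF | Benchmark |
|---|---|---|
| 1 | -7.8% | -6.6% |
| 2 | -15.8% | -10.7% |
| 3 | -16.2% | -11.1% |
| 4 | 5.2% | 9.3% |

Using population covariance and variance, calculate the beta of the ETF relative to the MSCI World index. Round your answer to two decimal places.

1.03

r̄p = -8.6500%,  r̄m = -4.7750%
Cov = Σ(rp − r̄p)(rm − r̄m) / 4 = 70.8763
Var(rm) = Σ(rm − r̄m)² / 4 = 69.1369
β = Cov / Var = 70.8763 / 69.1369 = 1.0252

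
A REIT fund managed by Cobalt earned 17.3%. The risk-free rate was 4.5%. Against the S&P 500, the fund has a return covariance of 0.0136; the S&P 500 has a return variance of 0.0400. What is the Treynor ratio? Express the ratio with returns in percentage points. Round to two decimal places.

37.65

β = Cov / Var = 0.0136 / 0.0400 = 0.3400
Treynor = (Rp − Rf) / β = (17.3% − 4.5%) / 0.3400 = 12.80 / 0.3400 = 37.6471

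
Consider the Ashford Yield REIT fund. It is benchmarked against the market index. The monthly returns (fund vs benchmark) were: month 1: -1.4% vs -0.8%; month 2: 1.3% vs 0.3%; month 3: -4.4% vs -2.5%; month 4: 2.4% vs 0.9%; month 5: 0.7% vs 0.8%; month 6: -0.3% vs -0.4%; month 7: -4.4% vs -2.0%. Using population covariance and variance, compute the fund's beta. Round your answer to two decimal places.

r̄p = -0.8714%,  r̄m = -0.5286%
Cov = Σ(rp − r̄p)(rm − r̄m) / 7 = 2.9894
Var(rm) = Σ(rm − r̄m)² / 7 = 1.5192
β = Cov / Var = 2.9894 / 1.5192 = 1.9677

1.97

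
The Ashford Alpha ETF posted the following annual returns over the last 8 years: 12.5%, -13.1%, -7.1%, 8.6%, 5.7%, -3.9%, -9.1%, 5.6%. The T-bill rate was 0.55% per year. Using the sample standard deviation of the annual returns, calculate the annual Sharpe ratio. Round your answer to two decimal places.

Mean return μ = -0.80 / 8 = -0.1000%
Σ(r − μ)² = 614.0200; sample σ = √(614.0200/7) = 9.3657%
Sharpe = (μ − rf) / σ = (-0.1000 − 0.55) / 9.3657 = -0.6500 / 9.3657 = -0.0694

-0.07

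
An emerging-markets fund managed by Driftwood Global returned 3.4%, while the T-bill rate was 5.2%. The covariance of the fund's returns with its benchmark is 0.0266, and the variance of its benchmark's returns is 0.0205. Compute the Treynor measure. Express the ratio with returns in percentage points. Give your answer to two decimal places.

-1.39

β = Cov / Var = 0.0266 / 0.0205 = 1.2976
Treynor = (Rp − Rf) / β = (3.4% − 5.2%) / 1.2976 = -1.80 / 1.2976 = -1.3872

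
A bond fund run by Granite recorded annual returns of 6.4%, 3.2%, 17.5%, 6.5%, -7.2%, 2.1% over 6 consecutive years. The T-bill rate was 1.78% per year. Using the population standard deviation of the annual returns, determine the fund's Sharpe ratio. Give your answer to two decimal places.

0.41

r̄ = (6.4 + 3.2 + 17.5 + 6.5 − 7.2 + 2.1) / 6 = 28.50 / 6 = 4.7500%
Population std dev = √[320.5750 / 6] = 7.3095%
Sharpe = (r̄ − rf) / σ = (4.7500 − 1.78) / 7.3095 = 2.9700 / 7.3095 = 0.4063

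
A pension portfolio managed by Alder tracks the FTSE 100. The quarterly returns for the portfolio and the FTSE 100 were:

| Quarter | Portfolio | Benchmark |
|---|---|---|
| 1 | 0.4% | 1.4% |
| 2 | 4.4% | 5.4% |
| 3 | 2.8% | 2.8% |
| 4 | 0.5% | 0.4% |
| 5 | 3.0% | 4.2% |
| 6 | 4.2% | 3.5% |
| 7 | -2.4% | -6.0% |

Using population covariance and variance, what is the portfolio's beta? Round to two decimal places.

r̄p = 1.8429%,  r̄m = 1.6714%
Cov = Σ(rp − r̄p)(rm − r̄m) / 7 = 7.4998
Var(rm) = Σ(rm − r̄m)² / 7 = 12.2078
β = Cov / Var = 7.4998 / 12.2078 = 0.6143

0.61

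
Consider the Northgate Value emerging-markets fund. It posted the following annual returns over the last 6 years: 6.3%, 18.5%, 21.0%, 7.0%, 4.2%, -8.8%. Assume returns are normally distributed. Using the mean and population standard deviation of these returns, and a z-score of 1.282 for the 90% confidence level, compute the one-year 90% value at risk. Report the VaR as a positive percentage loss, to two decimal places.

4.57

r̄ = (6.3 + 18.5 + 21 + 7 + 4.2 − 8.8) / 6 = 48.20 / 6 = 8.0333%
Σ(r − r̄)² = (6.3 − 8.0333)² + (18.5 − 8.0333)² + (21 − 8.0333)² + … = 579.8133
σ = √[579.8133 / 6] = 9.8303%
VaR = −(r̄ − z·σ) = −(8.0333 − 1.282 × 9.8303) = −(-4.5691) = 4.5691%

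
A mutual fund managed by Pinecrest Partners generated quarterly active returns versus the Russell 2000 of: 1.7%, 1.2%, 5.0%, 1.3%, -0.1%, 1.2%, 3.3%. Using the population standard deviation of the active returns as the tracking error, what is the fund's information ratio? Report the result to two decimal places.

1.25

r̄ = (1.7 + 1.2 + 5 + 1.3 − 0.1 + 1.2 + 3.3) / 7 = 13.60 / 7 = 1.9429%
Σ(r − r̄)² = 16.9371; population σ = √(16.9371/7) = 1.5555%
IR = r̄ / tracking error = 1.9429 / 1.5555 = 1.2491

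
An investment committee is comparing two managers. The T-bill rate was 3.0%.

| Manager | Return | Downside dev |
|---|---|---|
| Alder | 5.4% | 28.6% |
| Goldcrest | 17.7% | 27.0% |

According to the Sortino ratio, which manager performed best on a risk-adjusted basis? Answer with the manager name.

Alder: Sortino ratio = (5.4% − 3.0%) / 28.6% = 0.084
Goldcrest: Sortino ratio = (17.7% − 3.0%) / 27.0% = 0.544
Highest: Goldcrest (0.544).

Goldcrest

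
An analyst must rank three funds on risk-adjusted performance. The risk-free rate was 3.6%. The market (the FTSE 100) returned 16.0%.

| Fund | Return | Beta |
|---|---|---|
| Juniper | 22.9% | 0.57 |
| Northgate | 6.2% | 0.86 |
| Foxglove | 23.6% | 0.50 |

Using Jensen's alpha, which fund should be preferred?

Juniper: α = 22.9% − [3.6% + 0.57 × (16.0% − 3.6%)] = 12.232
Northgate: α = 6.2% − [3.6% + 0.86 × (16.0% − 3.6%)] = -8.064
Foxglove: α = 23.6% − [3.6% + 0.50 × (16.0% − 3.6%)] = 13.800
Highest: Foxglove (13.800).

Foxglove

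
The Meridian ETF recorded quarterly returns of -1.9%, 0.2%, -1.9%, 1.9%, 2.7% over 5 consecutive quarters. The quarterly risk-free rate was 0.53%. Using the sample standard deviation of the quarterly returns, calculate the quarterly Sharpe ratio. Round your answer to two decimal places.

μ = (-1.9 + 0.2 − 1.9 + 1.9 + 2.7) / 5 = 0.2000%
Σ(r − μ)² = 17.9600; sample σ = √(17.9600/4) = 2.1190%
Sharpe = (μ − rf) / σ = (0.2000 − 0.53) / 2.1190 = -0.3300 / 2.1190 = -0.1557

-0.16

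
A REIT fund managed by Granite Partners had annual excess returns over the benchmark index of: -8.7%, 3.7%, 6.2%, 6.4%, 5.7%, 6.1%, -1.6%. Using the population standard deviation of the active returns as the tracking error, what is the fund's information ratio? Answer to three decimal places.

μ = (-8.7 + 3.7 + 6.2 + 6.4 + 5.7 + 6.1 − 1.6) / 7 = 2.5429%
Σ(r − μ)² = 195.7771; population σ = √(195.7771/7) = 5.2885%
IR = μ / tracking error = 2.5429 / 5.2885 = 0.4808

0.481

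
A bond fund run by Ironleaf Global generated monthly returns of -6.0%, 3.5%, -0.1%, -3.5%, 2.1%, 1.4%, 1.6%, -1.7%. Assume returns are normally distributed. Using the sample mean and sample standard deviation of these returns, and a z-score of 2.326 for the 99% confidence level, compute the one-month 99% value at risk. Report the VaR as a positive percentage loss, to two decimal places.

Mean return r̄ = -2.70 / 8 = -0.3375%
Sample std dev = √[71.4188 / 7] = 3.1942%
VaR = −(r̄ − z·σ) = −(-0.3375 − 2.326 × 3.1942) = −(-7.7672) = 7.7672%

7.77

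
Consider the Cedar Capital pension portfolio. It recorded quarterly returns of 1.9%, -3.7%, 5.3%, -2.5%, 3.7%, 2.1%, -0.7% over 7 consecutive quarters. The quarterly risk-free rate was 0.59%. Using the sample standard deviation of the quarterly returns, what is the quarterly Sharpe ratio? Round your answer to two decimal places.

0.09

Mean return μ = 6.10 / 7 = 0.8714%
Σ(r − μ)² = (1.9 − 0.8714)² + (-3.7 − 0.8714)² + (5.3 − 0.8714)² + … = 64.9143
σ = √[64.9143 / 6] = 3.2892%
Sharpe = (μ − rf) / σ = (0.8714 − 0.59) / 3.2892 = 0.2814 / 3.2892 = 0.0856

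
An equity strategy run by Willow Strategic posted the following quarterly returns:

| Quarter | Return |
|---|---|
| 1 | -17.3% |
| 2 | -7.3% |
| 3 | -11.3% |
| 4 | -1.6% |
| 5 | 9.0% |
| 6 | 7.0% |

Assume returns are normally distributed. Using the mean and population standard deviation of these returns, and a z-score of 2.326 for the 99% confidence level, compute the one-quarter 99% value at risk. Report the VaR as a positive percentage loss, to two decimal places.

25.56

Mean return r̄ = -21.50 / 6 = -3.5833%
Population σ = √[Σ(r − r̄)² / 6] = √[535.7883 / 6] = √89.2981 = 9.4498%
VaR = −(r̄ − z·σ) = −(-3.5833 − 2.326 × 9.4498) = −(-25.5635) = 25.5635%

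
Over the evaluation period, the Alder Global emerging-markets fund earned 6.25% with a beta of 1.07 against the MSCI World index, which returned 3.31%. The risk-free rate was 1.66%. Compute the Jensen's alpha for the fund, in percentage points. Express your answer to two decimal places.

2.82

CAPM expected return = Rf + β(Rm − Rf) = 1.66% + 1.07 × (3.31% − 1.66%) = 1.66 + 1.07 × 1.65 = 3.4255%
Jensen's α = Rp − E[R] = 6.25% − 3.4255% = 2.8245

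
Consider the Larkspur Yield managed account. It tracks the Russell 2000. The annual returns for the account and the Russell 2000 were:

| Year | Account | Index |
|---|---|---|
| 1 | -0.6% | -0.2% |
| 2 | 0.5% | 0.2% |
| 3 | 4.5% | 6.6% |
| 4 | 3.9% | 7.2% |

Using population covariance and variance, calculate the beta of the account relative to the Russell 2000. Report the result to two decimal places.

r̄p = 2.0750%,  r̄m = 3.4500%
Cov = Σ(rp − r̄p)(rm − r̄m) / 4 = 7.3413
Var(rm) = Σ(rm − r̄m)² / 4 = 11.9675
β = Cov / Var = 7.3413 / 11.9675 = 0.6134

0.61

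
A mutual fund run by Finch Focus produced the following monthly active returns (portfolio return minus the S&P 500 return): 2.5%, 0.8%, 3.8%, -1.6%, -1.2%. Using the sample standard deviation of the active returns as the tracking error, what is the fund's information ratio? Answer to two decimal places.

μ = (2.5 + 0.8 + 3.8 − 1.6 − 1.2) / 5 = 4.30 / 5 = 0.8600%
Σ(r − μ)² = 21.6320; sample σ = √(21.6320/4) = 2.3255%
IR = μ / tracking error = 0.8600 / 2.3255 = 0.3698

0.37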